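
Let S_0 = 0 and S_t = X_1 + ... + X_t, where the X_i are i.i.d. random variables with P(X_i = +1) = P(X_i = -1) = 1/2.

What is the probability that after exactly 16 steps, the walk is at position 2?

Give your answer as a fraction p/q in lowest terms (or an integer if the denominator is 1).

To reach position 2 after 16 steps: need 9 steps of +1 and 7 of -1.
Favorable paths: C(16,9) = 11440
Total paths: 2^16 = 65536
P = 11440/65536 = 715/4096

Answer: 715/4096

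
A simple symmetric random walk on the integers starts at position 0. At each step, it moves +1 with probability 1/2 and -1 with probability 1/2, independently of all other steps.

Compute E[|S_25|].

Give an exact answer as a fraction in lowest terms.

S_25 takes values m ≡ 1 (mod 2) with |m| ≤ 25; P(S_25=m) = C(25,(25+m)/2)/2^25.
Total paths: 2^25 = 33554432
Distribution: P(S=-25)=1/33554432, P(S=-23)=25/33554432, P(S=-21)=300/33554432, P(S=-19)=2300/33554432, P(S=-17)=12650/33554432, P(S=-15)=53130/33554432, P(S=-13)=177100/33554432, P(S=-11)=480700/33554432, P(S=-9)=1081575/33554432, P(S=-7)=2042975/33554432, P(S=-5)=3268760/33554432, P(S=-3)=4457400/33554432, P(S=-1)=5200300/33554432, P(S=1)=5200300/33554432, P(S=3)=4457400/33554432, P(S=5)=3268760/33554432, P(S=7)=2042975/33554432, P(S=9)=1081575/33554432, P(S=11)=480700/33554432, P(S=13)=177100/33554432, P(S=15)=53130/33554432, P(S=17)=12650/33554432, P(S=19)=2300/33554432, P(S=21)=300/33554432, P(S=23)=25/33554432, P(S=25)=1/33554432
E[|S_25|] = Σ_m |m|·P(S_25=m) = 135207800/33554432 = 16900975/4194304

Answer: 16900975/4194304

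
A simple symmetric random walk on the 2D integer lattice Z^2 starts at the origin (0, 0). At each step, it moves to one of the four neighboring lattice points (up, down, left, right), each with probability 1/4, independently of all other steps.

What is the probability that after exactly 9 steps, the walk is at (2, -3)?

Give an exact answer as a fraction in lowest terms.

Answer: 567/32768

Derivation:
Let h be the number of horizontal steps (so 9-h are vertical). To end at (2,-3) need (h+2)/2 right-steps and ((9-h)-3)/2 up-steps.
Sum over h with 2 ≤ h ≤ 6, h ≡ 0 (mod 2), 9-h ≡ 1 (mod 2):
h=2: C(9,2)·C(2,2)·C(7,2) = 36·1·21 = 756
h=4: C(9,4)·C(4,3)·C(5,1) = 126·4·5 = 2520
h=6: C(9,6)·C(6,4)·C(3,0) = 84·15·1 = 1260
Total favorable: 4536
Total paths: 4^9 = 262144
P = 4536/262144 = 567/32768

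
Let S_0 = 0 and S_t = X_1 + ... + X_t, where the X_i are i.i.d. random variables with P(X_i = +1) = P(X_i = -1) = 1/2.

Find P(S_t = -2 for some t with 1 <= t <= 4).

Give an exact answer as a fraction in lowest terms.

Answer: 3/8

Derivation:
Count via complement. Let g(t,s) = #length-t paths at position s with S_1..S_t all ≠ -2.
g(t,s) = g(t-1,s-1) + g(t-1,s+1) for s ≠ -2; g(t,-2) = 0.
t=0: g(0,0)=1
t=1: g(1,-1)=1 g(1,1)=1
t=2: g(2,0)=2 g(2,2)=1
t=3: g(3,-1)=2 g(3,1)=3 g(3,3)=1
t=4: g(4,0)=5 g(4,2)=4 g(4,4)=1
Paths never hitting -2: Σ_s g(4,s) = 10
Paths hitting -2: 2^4 - 10 = 6
P = 6/16 = 3/8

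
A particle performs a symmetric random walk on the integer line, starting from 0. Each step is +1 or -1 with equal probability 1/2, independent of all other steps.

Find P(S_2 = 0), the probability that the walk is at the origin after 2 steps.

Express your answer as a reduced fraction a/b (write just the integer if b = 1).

To return to 0 after 2 steps: need exactly 1 step of +1 and 1 of -1.
Favorable paths: C(2,1) = 2
Total paths: 2^2 = 4
P = 2/4 = 1/2

Answer: 1/2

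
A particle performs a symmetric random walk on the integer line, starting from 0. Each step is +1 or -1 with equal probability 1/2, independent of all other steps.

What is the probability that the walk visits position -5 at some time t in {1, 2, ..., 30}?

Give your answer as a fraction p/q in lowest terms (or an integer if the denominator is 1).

Count via complement. Let g(t,s) = #length-t paths at position s with S_1..S_t all ≠ -5.
g(t,s) = g(t-1,s-1) + g(t-1,s+1) for s ≠ -5; g(t,-5) = 0.
t=0: g(0,0)=1
t=1: g(1,-1)=1 g(1,1)=1
t=2: g(2,-2)=1 g(2,0)=2 g(2,2)=1
t=3: g(3,-3)=1 g(3,-1)=3 g(3,1)=3 g(3,3)=1
t=4: g(4,-4)=1 g(4,-2)=4 g(4,0)=6 g(4,2)=4 g(4,4)=1
t=5: g(5,-3)=5 g(5,-1)=10 g(5,1)=10 g(5,3)=5 g(5,5)=1
t=6: g(6,-4)=5 g(6,-2)=15 g(6,0)=20 g(6,2)=15 g(6,4)=6 g(6,6)=1
t=7: g(7,-3)=20 g(7,-1)=35 g(7,1)=35 g(7,3)=21 g(7,5)=7 g(7,7)=1
t=8: g(8,-4)=20 g(8,-2)=55 g(8,0)=70 g(8,2)=56 g(8,4)=28 g(8,6)=8 g(8,8)=1
t=9: g(9,-3)=75 g(9,-1)=125 g(9,1)=126 g(9,3)=84 g(9,5)=36 g(9,7)=9 g(9,9)=1
t=10: g(10,-4)=75 g(10,-2)=200 g(10,0)=251 g(10,2)=210 g(10,4)=120 g(10,6)=45 g(10,8)=10 g(10,10)=1
t=11: g(11,-3)=275 g(11,-1)=451 g(11,1)=461 g(11,3)=330 g(11,5)=165 g(11,7)=55 g(11,9)=11 g(11,11)=1
t=12: g(12,-4)=275 g(12,-2)=726 g(12,0)=912 g(12,2)=791 g(12,4)=495 g(12,6)=220 g(12,8)=66 g(12,10)=12 g(12,12)=1
t=13: g(13,-3)=1001 g(13,-1)=1638 g(13,1)=1703 g(13,3)=1286 g(13,5)=715 g(13,7)=286 g(13,9)=78 g(13,11)=13 g(13,13)=1
t=14: g(14,-4)=1001 g(14,-2)=2639 g(14,0)=3341 g(14,2)=2989 g(14,4)=2001 g(14,6)=1001 g(14,8)=364 g(14,10)=91 g(14,12)=14 g(14,14)=1
t=15: g(15,-3)=3640 g(15,-1)=5980 g(15,1)=6330 g(15,3)=4990 g(15,5)=3002 g(15,7)=1365 g(15,9)=455 g(15,11)=105 g(15,13)=15 g(15,15)=1
t=16: g(16,-4)=3640 g(16,-2)=9620 g(16,0)=12310 g(16,2)=11320 g(16,4)=7992 g(16,6)=4367 g(16,8)=1820 g(16,10)=560 g(16,12)=120 g(16,14)=16 g(16,16)=1
t=17: g(17,-3)=13260 g(17,-1)=21930 g(17,1)=23630 g(17,3)=19312 g(17,5)=12359 g(17,7)=6187 g(17,9)=2380 g(17,11)=680 g(17,13)=136 g(17,15)=17 g(17,17)=1
t=18: g(18,-4)=13260 g(18,-2)=35190 g(18,0)=45560 g(18,2)=42942 g(18,4)=31671 g(18,6)=18546 g(18,8)=8567 g(18,10)=3060 g(18,12)=816 g(18,14)=153 g(18,16)=18 g(18,18)=1
t=19: g(19,-3)=48450 g(19,-1)=80750 g(19,1)=88502 g(19,3)=74613 g(19,5)=50217 g(19,7)=27113 g(19,9)=11627 g(19,11)=3876 g(19,13)=969 g(19,15)=171 g(19,17)=19 g(19,19)=1
t=20: g(20,-4)=48450 g(20,-2)=129200 g(20,0)=169252 g(20,2)=163115 g(20,4)=124830 g(20,6)=77330 g(20,8)=38740 g(20,10)=15503 g(20,12)=4845 g(20,14)=1140 g(20,16)=190 g(20,18)=20 g(20,20)=1
t=21: g(21,-3)=177650 g(21,-1)=298452 g(21,1)=332367 g(21,3)=287945 g(21,5)=202160 g(21,7)=116070 g(21,9)=54243 g(21,11)=20348 g(21,13)=5985 g(21,15)=1330 g(21,17)=210 g(21,19)=21 g(21,21)=1
t=22: g(22,-4)=177650 g(22,-2)=476102 g(22,0)=630819 g(22,2)=620312 g(22,4)=490105 g(22,6)=318230 g(22,8)=170313 g(22,10)=74591 g(22,12)=26333 g(22,14)=7315 g(22,16)=1540 g(22,18)=231 g(22,20)=22 g(22,22)=1
t=23: g(23,-3)=653752 g(23,-1)=1106921 g(23,1)=1251131 g(23,3)=1110417 g(23,5)=808335 g(23,7)=488543 g(23,9)=244904 g(23,11)=100924 g(23,13)=33648 g(23,15)=8855 g(23,17)=1771 g(23,19)=253 g(23,21)=23 g(23,23)=1
t=24: g(24,-4)=653752 g(24,-2)=1760673 g(24,0)=2358052 g(24,2)=2361548 g(24,4)=1918752 g(24,6)=1296878 g(24,8)=733447 g(24,10)=345828 g(24,12)=134572 g(24,14)=42503 g(24,16)=10626 g(24,18)=2024 g(24,20)=276 g(24,22)=24 g(24,24)=1
t=25: g(25,-3)=2414425 g(25,-1)=4118725 g(25,1)=4719600 g(25,3)=4280300 g(25,5)=3215630 g(25,7)=2030325 g(25,9)=1079275 g(25,11)=480400 g(25,13)=177075 g(25,15)=53129 g(25,17)=12650 g(25,19)=2300 g(25,21)=300 g(25,23)=25 g(25,25)=1
t=26: g(26,-4)=2414425 g(26,-2)=6533150 g(26,0)=8838325 g(26,2)=8999900 g(26,4)=7495930 g(26,6)=5245955 g(26,8)=3109600 g(26,10)=1559675 g(26,12)=657475 g(26,14)=230204 g(26,16)=65779 g(26,18)=14950 g(26,20)=2600 g(26,22)=325 g(26,24)=26 g(26,26)=1
t=27: g(27,-3)=8947575 g(27,-1)=15371475 g(27,1)=17838225 g(27,3)=16495830 g(27,5)=12741885 g(27,7)=8355555 g(27,9)=4669275 g(27,11)=2217150 g(27,13)=887679 g(27,15)=295983 g(27,17)=80729 g(27,19)=17550 g(27,21)=2925 g(27,23)=351 g(27,25)=27 g(27,27)=1
t=28: g(28,-4)=8947575 g(28,-2)=24319050 g(28,0)=33209700 g(28,2)=34334055 g(28,4)=29237715 g(28,6)=21097440 g(28,8)=13024830 g(28,10)=6886425 g(28,12)=3104829 g(28,14)=1183662 g(28,16)=376712 g(28,18)=98279 g(28,20)=20475 g(28,22)=3276 g(28,24)=378 g(28,26)=28 g(28,28)=1
t=29: g(29,-3)=33266625 g(29,-1)=57528750 g(29,1)=67543755 g(29,3)=63571770 g(29,5)=50335155 g(29,7)=34122270 g(29,9)=19911255 g(29,11)=9991254 g(29,13)=4288491 g(29,15)=1560374 g(29,17)=474991 g(29,19)=118754 g(29,21)=23751 g(29,23)=3654 g(29,25)=406 g(29,27)=29 g(29,29)=1
t=30: g(30,-4)=33266625 g(30,-2)=90795375 g(30,0)=125072505 g(30,2)=131115525 g(30,4)=113906925 g(30,6)=84457425 g(30,8)=54033525 g(30,10)=29902509 g(30,12)=14279745 g(30,14)=5848865 g(30,16)=2035365 g(30,18)=593745 g(30,20)=142505 g(30,22)=27405 g(30,24)=4060 g(30,26)=435 g(30,28)=30 g(30,30)=1
Paths never hitting -5: Σ_s g(30,s) = 685482570
Paths hitting -5: 2^30 - 685482570 = 388259254
P = 388259254/1073741824 = 194129627/536870912

Answer: 194129627/536870912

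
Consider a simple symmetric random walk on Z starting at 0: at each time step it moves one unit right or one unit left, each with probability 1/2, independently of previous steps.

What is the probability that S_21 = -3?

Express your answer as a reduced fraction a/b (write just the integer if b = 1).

Answer: 146965/1048576

Derivation:
To reach position -3 after 21 steps: need 9 steps of +1 and 12 of -1.
Favorable paths: C(21,9) = 293930
Total paths: 2^21 = 2097152
P = 293930/2097152 = 146965/1048576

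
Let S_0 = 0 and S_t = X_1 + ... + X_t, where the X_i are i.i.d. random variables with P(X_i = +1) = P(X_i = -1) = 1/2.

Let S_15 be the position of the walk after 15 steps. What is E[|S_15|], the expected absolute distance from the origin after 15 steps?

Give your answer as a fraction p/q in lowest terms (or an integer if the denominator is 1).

S_15 takes values m ≡ 1 (mod 2) with |m| ≤ 15; P(S_15=m) = C(15,(15+m)/2)/2^15.
Total paths: 2^15 = 32768
Distribution: P(S=-15)=1/32768, P(S=-13)=15/32768, P(S=-11)=105/32768, P(S=-9)=455/32768, P(S=-7)=1365/32768, P(S=-5)=3003/32768, P(S=-3)=5005/32768, P(S=-1)=6435/32768, P(S=1)=6435/32768, P(S=3)=5005/32768, P(S=5)=3003/32768, P(S=7)=1365/32768, P(S=9)=455/32768, P(S=11)=105/32768, P(S=13)=15/32768, P(S=15)=1/32768
E[|S_15|] = Σ_m |m|·P(S_15=m) = 102960/32768 = 6435/2048

Answer: 6435/2048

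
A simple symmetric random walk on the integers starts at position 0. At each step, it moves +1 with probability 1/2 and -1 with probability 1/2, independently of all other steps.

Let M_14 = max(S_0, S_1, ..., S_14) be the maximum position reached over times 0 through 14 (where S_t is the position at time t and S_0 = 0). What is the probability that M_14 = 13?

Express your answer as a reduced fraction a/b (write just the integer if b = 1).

Answer: 1/16384

Derivation:
Let M_14 = max(S_0,...,S_14). Use the reflection principle: for j ≥ 1, #{paths with M_14 ≥ j} = #{S_14 ≥ j} + #{S_14 ≥ j+1}.
By reflection, #{M_14 ≥ 13} = #{S_14 ≥ 13} + #{S_14 ≥ 14} = 1 + 1 = 2.
#{M_14 ≥ 14} = #{S_14 ≥ 14} + #{S_14 ≥ 15} = 1 + 0 = 1.
#{M_14 = 13} = 2 - 1 = 1.
P(M_14 = 13) = 1/16384 = 1/16384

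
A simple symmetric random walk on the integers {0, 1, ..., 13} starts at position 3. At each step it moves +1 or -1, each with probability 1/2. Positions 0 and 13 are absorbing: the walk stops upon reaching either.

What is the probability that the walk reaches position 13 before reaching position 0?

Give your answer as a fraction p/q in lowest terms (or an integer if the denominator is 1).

Answer: 3/13

Derivation:
Symmetric walk (p = 1/2): the harmonic-function argument gives P(hit 13 before 0 | start at 3) = a/N.
P = 3/13 = 3/13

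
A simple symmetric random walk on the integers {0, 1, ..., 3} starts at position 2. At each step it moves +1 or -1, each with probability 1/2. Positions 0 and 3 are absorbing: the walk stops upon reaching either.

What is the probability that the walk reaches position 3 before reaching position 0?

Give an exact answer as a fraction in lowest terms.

Answer: 2/3

Derivation:
Symmetric walk (p = 1/2): the harmonic-function argument gives P(hit 3 before 0 | start at 2) = a/N.
P = 2/3 = 2/3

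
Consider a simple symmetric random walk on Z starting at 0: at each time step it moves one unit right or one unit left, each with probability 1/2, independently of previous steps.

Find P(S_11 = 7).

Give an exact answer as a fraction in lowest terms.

Answer: 55/2048

Derivation:
To reach position 7 after 11 steps: need 9 steps of +1 and 2 of -1.
Favorable paths: C(11,9) = 55
Total paths: 2^11 = 2048
P = 55/2048 = 55/2048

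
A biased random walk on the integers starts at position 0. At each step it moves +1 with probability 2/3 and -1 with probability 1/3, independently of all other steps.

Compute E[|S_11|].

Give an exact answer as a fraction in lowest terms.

S_11 takes values m ≡ 1 (mod 2) with |m| ≤ 11; P(S_11=m) = C(11,(11+m)/2) · (2/3)^((11+m)/2) · (1/3)^((11-m)/2).
Distribution: P(S=-11)=1/177147, P(S=-9)=22/177147, P(S=-7)=220/177147, P(S=-5)=440/59049, P(S=-3)=1760/59049, P(S=-1)=4928/59049, P(S=1)=9856/59049, P(S=3)=14080/59049, P(S=5)=14080/59049, P(S=7)=28160/177147, P(S=9)=11264/177147, P(S=11)=2048/177147
E[|S_11|] = Σ_m |m|·P(S_11=m) = 242495/59049

Answer: 242495/59049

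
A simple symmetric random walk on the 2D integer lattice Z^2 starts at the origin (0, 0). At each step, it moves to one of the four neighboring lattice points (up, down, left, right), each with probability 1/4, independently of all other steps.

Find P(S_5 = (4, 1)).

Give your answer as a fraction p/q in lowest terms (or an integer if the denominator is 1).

Let h be the number of horizontal steps (so 5-h are vertical). To end at (4,1) need (h+4)/2 right-steps and ((5-h)+1)/2 up-steps.
Sum over h with 4 ≤ h ≤ 4, h ≡ 0 (mod 2), 5-h ≡ 1 (mod 2):
h=4: C(5,4)·C(4,4)·C(1,1) = 5·1·1 = 5
Total favorable: 5
Total paths: 4^5 = 1024
P = 5/1024 = 5/1024

Answer: 5/1024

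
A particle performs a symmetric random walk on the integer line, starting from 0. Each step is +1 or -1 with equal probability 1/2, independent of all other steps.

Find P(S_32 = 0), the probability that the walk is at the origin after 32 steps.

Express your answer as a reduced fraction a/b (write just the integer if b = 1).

To return to 0 after 32 steps: need exactly 16 steps of +1 and 16 of -1.
Favorable paths: C(32,16) = 601080390
Total paths: 2^32 = 4294967296
P = 601080390/4294967296 = 300540195/2147483648

Answer: 300540195/2147483648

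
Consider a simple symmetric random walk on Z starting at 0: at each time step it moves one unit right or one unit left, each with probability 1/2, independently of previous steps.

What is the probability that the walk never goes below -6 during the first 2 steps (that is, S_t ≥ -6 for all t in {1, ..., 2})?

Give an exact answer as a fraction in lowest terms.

Let f(t,s) = #length-t paths at position s with S_1..S_t all ≥ -6.
f(t,s) = f(t-1,s-1) + f(t-1,s+1) for s ≥ -6; f(t,s) = 0 for s < -6.
t=0: f(0,0)=1
t=1: f(1,-1)=1 f(1,1)=1
t=2: f(2,-2)=1 f(2,0)=2 f(2,2)=1
Σ_s f(2,s) = 4
P = 4/4 = 1

Answer: 1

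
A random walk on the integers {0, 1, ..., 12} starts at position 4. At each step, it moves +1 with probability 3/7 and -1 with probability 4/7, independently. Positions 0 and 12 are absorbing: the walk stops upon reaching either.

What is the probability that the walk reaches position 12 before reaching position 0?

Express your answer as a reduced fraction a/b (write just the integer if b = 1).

Biased walk: p = 3/7, q = 4/7, r = q/p = 4/3
Gambler's ruin: P(hit 12 before 0 | start at 4) = (1 - r^a)/(1 - r^N)
r^4 = 256/81; r^12 = 16777216/531441
P = (1 - 256/81) / (1 - 16777216/531441) = -175/81 / -16245775/531441 = 6561/92833

Answer: 6561/92833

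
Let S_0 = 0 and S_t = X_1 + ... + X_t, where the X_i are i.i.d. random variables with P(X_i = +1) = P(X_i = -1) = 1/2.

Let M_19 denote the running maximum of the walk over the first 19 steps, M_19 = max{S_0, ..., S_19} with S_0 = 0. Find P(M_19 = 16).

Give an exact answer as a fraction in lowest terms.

Let M_19 = max(S_0,...,S_19). Use the reflection principle: for j ≥ 1, #{paths with M_19 ≥ j} = #{S_19 ≥ j} + #{S_19 ≥ j+1}.
By reflection, #{M_19 ≥ 16} = #{S_19 ≥ 16} + #{S_19 ≥ 17} = 20 + 20 = 40.
#{M_19 ≥ 17} = #{S_19 ≥ 17} + #{S_19 ≥ 18} = 20 + 1 = 21.
#{M_19 = 16} = 40 - 21 = 19.
P(M_19 = 16) = 19/524288 = 19/524288

Answer: 19/524288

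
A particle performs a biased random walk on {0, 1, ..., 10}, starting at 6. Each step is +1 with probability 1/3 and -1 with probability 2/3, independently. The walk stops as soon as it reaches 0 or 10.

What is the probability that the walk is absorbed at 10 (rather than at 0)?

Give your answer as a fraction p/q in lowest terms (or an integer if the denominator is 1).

Answer: 21/341

Derivation:
Biased walk: p = 1/3, q = 2/3, r = q/p = 2
Gambler's ruin: P(hit 10 before 0 | start at 6) = (1 - r^a)/(1 - r^N)
r^6 = 64; r^10 = 1024
P = (1 - 64) / (1 - 1024) = -63 / -1023 = 21/341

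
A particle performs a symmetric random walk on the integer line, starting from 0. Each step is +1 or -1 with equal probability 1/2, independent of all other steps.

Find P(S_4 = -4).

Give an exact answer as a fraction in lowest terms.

Answer: 1/16

Derivation:
To reach position -4 after 4 steps: need 0 steps of +1 and 4 of -1.
Favorable paths: C(4,0) = 1
Total paths: 2^4 = 16
P = 1/16 = 1/16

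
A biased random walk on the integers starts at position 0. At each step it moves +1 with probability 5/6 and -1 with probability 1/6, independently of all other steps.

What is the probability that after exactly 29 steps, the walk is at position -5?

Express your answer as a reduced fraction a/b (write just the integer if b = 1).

Answer: 1407767333984375/4093961476309876998144

Derivation:
To reach position -5 after 29 steps: need 12 steps of +1 and 17 steps of -1.
Number of such sequences: C(29,12) = 51895935
Each has probability (5/6)^12 · (1/6)^17 = 244140625/36845653286788892983296
P = 51895935 · 244140625/36845653286788892983296 = 1407767333984375/4093961476309876998144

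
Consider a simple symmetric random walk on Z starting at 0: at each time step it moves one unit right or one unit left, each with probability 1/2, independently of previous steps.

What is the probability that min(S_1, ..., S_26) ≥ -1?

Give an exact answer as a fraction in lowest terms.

Let f(t,s) = #length-t paths at position s with S_1..S_t all ≥ -1.
f(t,s) = f(t-1,s-1) + f(t-1,s+1) for s ≥ -1; f(t,s) = 0 for s < -1.
t=0: f(0,0)=1
t=1: f(1,-1)=1 f(1,1)=1
t=2: f(2,0)=2 f(2,2)=1
t=3: f(3,-1)=2 f(3,1)=3 f(3,3)=1
t=4: f(4,0)=5 f(4,2)=4 f(4,4)=1
t=5: f(5,-1)=5 f(5,1)=9 f(5,3)=5 f(5,5)=1
t=6: f(6,0)=14 f(6,2)=14 f(6,4)=6 f(6,6)=1
t=7: f(7,-1)=14 f(7,1)=28 f(7,3)=20 f(7,5)=7 f(7,7)=1
t=8: f(8,0)=42 f(8,2)=48 f(8,4)=27 f(8,6)=8 f(8,8)=1
t=9: f(9,-1)=42 f(9,1)=90 f(9,3)=75 f(9,5)=35 f(9,7)=9 f(9,9)=1
t=10: f(10,0)=132 f(10,2)=165 f(10,4)=110 f(10,6)=44 f(10,8)=10 f(10,10)=1
t=11: f(11,-1)=132 f(11,1)=297 f(11,3)=275 f(11,5)=154 f(11,7)=54 f(11,9)=11 f(11,11)=1
t=12: f(12,0)=429 f(12,2)=572 f(12,4)=429 f(12,6)=208 f(12,8)=65 f(12,10)=12 f(12,12)=1
t=13: f(13,-1)=429 f(13,1)=1001 f(13,3)=1001 f(13,5)=637 f(13,7)=273 f(13,9)=77 f(13,11)=13 f(13,13)=1
t=14: f(14,0)=1430 f(14,2)=2002 f(14,4)=1638 f(14,6)=910 f(14,8)=350 f(14,10)=90 f(14,12)=14 f(14,14)=1
t=15: f(15,-1)=1430 f(15,1)=3432 f(15,3)=3640 f(15,5)=2548 f(15,7)=1260 f(15,9)=440 f(15,11)=104 f(15,13)=15 f(15,15)=1
t=16: f(16,0)=4862 f(16,2)=7072 f(16,4)=6188 f(16,6)=3808 f(16,8)=1700 f(16,10)=544 f(16,12)=119 f(16,14)=16 f(16,16)=1
t=17: f(17,-1)=4862 f(17,1)=11934 f(17,3)=13260 f(17,5)=9996 f(17,7)=5508 f(17,9)=2244 f(17,11)=663 f(17,13)=135 f(17,15)=17 f(17,17)=1
t=18: f(18,0)=16796 f(18,2)=25194 f(18,4)=23256 f(18,6)=15504 f(18,8)=7752 f(18,10)=2907 f(18,12)=798 f(18,14)=152 f(18,16)=18 f(18,18)=1
t=19: f(19,-1)=16796 f(19,1)=41990 f(19,3)=48450 f(19,5)=38760 f(19,7)=23256 f(19,9)=10659 f(19,11)=3705 f(19,13)=950 f(19,15)=170 f(19,17)=19 f(19,19)=1
t=20: f(20,0)=58786 f(20,2)=90440 f(20,4)=87210 f(20,6)=62016 f(20,8)=33915 f(20,10)=14364 f(20,12)=4655 f(20,14)=1120 f(20,16)=189 f(20,18)=20 f(20,20)=1
t=21: f(21,-1)=58786 f(21,1)=149226 f(21,3)=177650 f(21,5)=149226 f(21,7)=95931 f(21,9)=48279 f(21,11)=19019 f(21,13)=5775 f(21,15)=1309 f(21,17)=209 f(21,19)=21 f(21,21)=1
t=22: f(22,0)=208012 f(22,2)=326876 f(22,4)=326876 f(22,6)=245157 f(22,8)=144210 f(22,10)=67298 f(22,12)=24794 f(22,14)=7084 f(22,16)=1518 f(22,18)=230 f(22,20)=22 f(22,22)=1
t=23: f(23,-1)=208012 f(23,1)=534888 f(23,3)=653752 f(23,5)=572033 f(23,7)=389367 f(23,9)=211508 f(23,11)=92092 f(23,13)=31878 f(23,15)=8602 f(23,17)=1748 f(23,19)=252 f(23,21)=23 f(23,23)=1
t=24: f(24,0)=742900 f(24,2)=1188640 f(24,4)=1225785 f(24,6)=961400 f(24,8)=600875 f(24,10)=303600 f(24,12)=123970 f(24,14)=40480 f(24,16)=10350 f(24,18)=2000 f(24,20)=275 f(24,22)=24 f(24,24)=1
t=25: f(25,-1)=742900 f(25,1)=1931540 f(25,3)=2414425 f(25,5)=2187185 f(25,7)=1562275 f(25,9)=904475 f(25,11)=427570 f(25,13)=164450 f(25,15)=50830 f(25,17)=12350 f(25,19)=2275 f(25,21)=299 f(25,23)=25 f(25,25)=1
t=26: f(26,0)=2674440 f(26,2)=4345965 f(26,4)=4601610 f(26,6)=3749460 f(26,8)=2466750 f(26,10)=1332045 f(26,12)=592020 f(26,14)=215280 f(26,16)=63180 f(26,18)=14625 f(26,20)=2574 f(26,22)=324 f(26,24)=26 f(26,26)=1
Σ_s f(26,s) = 20058300
P = 20058300/67108864 = 5014575/16777216

Answer: 5014575/16777216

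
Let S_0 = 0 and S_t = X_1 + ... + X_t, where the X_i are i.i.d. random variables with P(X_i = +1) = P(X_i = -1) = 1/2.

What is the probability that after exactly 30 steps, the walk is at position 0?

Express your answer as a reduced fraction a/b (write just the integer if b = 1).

To return to 0 after 30 steps: need exactly 15 steps of +1 and 15 of -1.
Favorable paths: C(30,15) = 155117520
Total paths: 2^30 = 1073741824
P = 155117520/1073741824 = 9694845/67108864

Answer: 9694845/67108864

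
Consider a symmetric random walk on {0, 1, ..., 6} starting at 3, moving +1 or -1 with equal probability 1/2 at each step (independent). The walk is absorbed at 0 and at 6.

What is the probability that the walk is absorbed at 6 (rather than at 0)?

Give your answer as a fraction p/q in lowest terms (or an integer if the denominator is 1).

Answer: 1/2

Derivation:
Symmetric walk (p = 1/2): the harmonic-function argument gives P(hit 6 before 0 | start at 3) = a/N.
P = 3/6 = 1/2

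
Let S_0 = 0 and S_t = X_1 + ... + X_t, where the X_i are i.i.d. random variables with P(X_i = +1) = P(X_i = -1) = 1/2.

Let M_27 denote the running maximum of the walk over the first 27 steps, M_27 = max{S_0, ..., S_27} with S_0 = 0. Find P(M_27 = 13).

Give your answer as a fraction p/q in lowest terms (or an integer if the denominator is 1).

Let M_27 = max(S_0,...,S_27). Use the reflection principle: for j ≥ 1, #{paths with M_27 ≥ j} = #{S_27 ≥ j} + #{S_27 ≥ j+1}.
By reflection, #{M_27 ≥ 13} = #{S_27 ≥ 13} + #{S_27 ≥ 14} = 1285624 + 397594 = 1683218.
#{M_27 ≥ 14} = #{S_27 ≥ 14} + #{S_27 ≥ 15} = 397594 + 397594 = 795188.
#{M_27 = 13} = 1683218 - 795188 = 888030.
P(M_27 = 13) = 888030/134217728 = 444015/67108864

Answer: 444015/67108864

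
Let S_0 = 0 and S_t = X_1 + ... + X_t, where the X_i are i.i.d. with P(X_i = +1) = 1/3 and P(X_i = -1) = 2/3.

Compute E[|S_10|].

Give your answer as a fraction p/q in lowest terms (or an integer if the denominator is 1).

Answer: 220450/59049

Derivation:
S_10 takes values m ≡ 0 (mod 2) with |m| ≤ 10; P(S_10=m) = C(10,(10+m)/2) · (1/3)^((10+m)/2) · (2/3)^((10-m)/2).
Distribution: P(S=-10)=1024/59049, P(S=-8)=5120/59049, P(S=-6)=1280/6561, P(S=-4)=5120/19683, P(S=-2)=4480/19683, P(S=0)=896/6561, P(S=2)=1120/19683, P(S=4)=320/19683, P(S=6)=20/6561, P(S=8)=20/59049, P(S=10)=1/59049
E[|S_10|] = Σ_m |m|·P(S_10=m) = 220450/59049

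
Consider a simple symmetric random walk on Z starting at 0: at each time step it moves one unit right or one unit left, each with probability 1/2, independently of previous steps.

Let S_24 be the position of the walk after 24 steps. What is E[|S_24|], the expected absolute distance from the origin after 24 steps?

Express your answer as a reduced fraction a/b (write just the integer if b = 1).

Answer: 2028117/524288

Derivation:
S_24 takes values m ≡ 0 (mod 2) with |m| ≤ 24; P(S_24=m) = C(24,(24+m)/2)/2^24.
Total paths: 2^24 = 16777216
Distribution: P(S=-24)=1/16777216, P(S=-22)=24/16777216, P(S=-20)=276/16777216, P(S=-18)=2024/16777216, P(S=-16)=10626/16777216, P(S=-14)=42504/16777216, P(S=-12)=134596/16777216, P(S=-10)=346104/16777216, P(S=-8)=735471/16777216, P(S=-6)=1307504/16777216, P(S=-4)=1961256/16777216, P(S=-2)=2496144/16777216, P(S=0)=2704156/16777216, P(S=2)=2496144/16777216, P(S=4)=1961256/16777216, P(S=6)=1307504/16777216, P(S=8)=735471/16777216, P(S=10)=346104/16777216, P(S=12)=134596/16777216, P(S=14)=42504/16777216, P(S=16)=10626/16777216, P(S=18)=2024/16777216, P(S=20)=276/16777216, P(S=22)=24/16777216, P(S=24)=1/16777216
E[|S_24|] = Σ_m |m|·P(S_24=m) = 64899744/16777216 = 2028117/524288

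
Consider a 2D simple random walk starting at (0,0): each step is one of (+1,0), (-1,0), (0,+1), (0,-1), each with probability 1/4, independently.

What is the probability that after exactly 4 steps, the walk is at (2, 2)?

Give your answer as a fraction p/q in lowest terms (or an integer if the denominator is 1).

Let h be the number of horizontal steps (so 4-h are vertical). To end at (2,2) need (h+2)/2 right-steps and ((4-h)+2)/2 up-steps.
Sum over h with 2 ≤ h ≤ 2, h ≡ 0 (mod 2), 4-h ≡ 0 (mod 2):
h=2: C(4,2)·C(2,2)·C(2,2) = 6·1·1 = 6
Total favorable: 6
Total paths: 4^4 = 256
P = 6/256 = 3/128

Answer: 3/128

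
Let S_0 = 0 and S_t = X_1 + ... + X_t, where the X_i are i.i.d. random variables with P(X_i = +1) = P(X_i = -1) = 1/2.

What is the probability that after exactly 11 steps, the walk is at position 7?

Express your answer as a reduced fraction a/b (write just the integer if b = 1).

To reach position 7 after 11 steps: need 9 steps of +1 and 2 of -1.
Favorable paths: C(11,9) = 55
Total paths: 2^11 = 2048
P = 55/2048 = 55/2048

Answer: 55/2048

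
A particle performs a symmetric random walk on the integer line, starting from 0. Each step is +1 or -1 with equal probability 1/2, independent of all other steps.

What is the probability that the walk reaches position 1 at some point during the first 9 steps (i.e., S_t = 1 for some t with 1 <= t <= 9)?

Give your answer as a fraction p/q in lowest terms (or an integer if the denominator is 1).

Answer: 193/256

Derivation:
Count via complement. Let g(t,s) = #length-t paths at position s with S_1..S_t all ≠ 1.
g(t,s) = g(t-1,s-1) + g(t-1,s+1) for s ≠ 1; g(t,1) = 0.
t=0: g(0,0)=1
t=1: g(1,-1)=1
t=2: g(2,-2)=1 g(2,0)=1
t=3: g(3,-3)=1 g(3,-1)=2
t=4: g(4,-4)=1 g(4,-2)=3 g(4,0)=2
t=5: g(5,-5)=1 g(5,-3)=4 g(5,-1)=5
t=6: g(6,-6)=1 g(6,-4)=5 g(6,-2)=9 g(6,0)=5
t=7: g(7,-7)=1 g(7,-5)=6 g(7,-3)=14 g(7,-1)=14
t=8: g(8,-8)=1 g(8,-6)=7 g(8,-4)=20 g(8,-2)=28 g(8,0)=14
t=9: g(9,-9)=1 g(9,-7)=8 g(9,-5)=27 g(9,-3)=48 g(9,-1)=42
Paths never hitting 1: Σ_s g(9,s) = 126
Paths hitting 1: 2^9 - 126 = 386
P = 386/512 = 193/256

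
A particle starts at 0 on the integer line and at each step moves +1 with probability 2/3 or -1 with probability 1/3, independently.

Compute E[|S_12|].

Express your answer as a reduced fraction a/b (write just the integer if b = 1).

S_12 takes values m ≡ 0 (mod 2) with |m| ≤ 12; P(S_12=m) = C(12,(12+m)/2) · (2/3)^((12+m)/2) · (1/3)^((12-m)/2).
Distribution: P(S=-12)=1/531441, P(S=-10)=8/177147, P(S=-8)=88/177147, P(S=-6)=1760/531441, P(S=-4)=880/59049, P(S=-2)=2816/59049, P(S=0)=19712/177147, P(S=2)=11264/59049, P(S=4)=14080/59049, P(S=6)=112640/531441, P(S=8)=22528/177147, P(S=10)=8192/177147, P(S=12)=4096/531441
E[|S_12|] = Σ_m |m|·P(S_12=m) = 257372/59049

Answer: 257372/59049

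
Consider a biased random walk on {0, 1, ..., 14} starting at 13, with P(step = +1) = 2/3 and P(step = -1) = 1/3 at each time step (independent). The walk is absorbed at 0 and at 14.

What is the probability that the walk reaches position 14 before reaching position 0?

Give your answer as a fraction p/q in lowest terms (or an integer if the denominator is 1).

Answer: 16382/16383

Derivation:
Biased walk: p = 2/3, q = 1/3, r = q/p = 1/2
Gambler's ruin: P(hit 14 before 0 | start at 13) = (1 - r^a)/(1 - r^N)
r^13 = 1/8192; r^14 = 1/16384
P = (1 - 1/8192) / (1 - 1/16384) = 8191/8192 / 16383/16384 = 16382/16383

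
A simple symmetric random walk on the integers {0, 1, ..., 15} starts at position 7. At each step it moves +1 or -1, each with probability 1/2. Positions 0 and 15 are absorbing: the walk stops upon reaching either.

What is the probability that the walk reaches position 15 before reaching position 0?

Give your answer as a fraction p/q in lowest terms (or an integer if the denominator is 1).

Answer: 7/15

Derivation:
Symmetric walk (p = 1/2): the harmonic-function argument gives P(hit 15 before 0 | start at 7) = a/N.
P = 7/15 = 7/15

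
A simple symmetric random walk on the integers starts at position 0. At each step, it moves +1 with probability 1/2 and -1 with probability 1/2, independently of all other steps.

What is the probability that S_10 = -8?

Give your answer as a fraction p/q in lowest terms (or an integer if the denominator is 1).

Answer: 5/512

Derivation:
To reach position -8 after 10 steps: need 1 step of +1 and 9 of -1.
Favorable paths: C(10,1) = 10
Total paths: 2^10 = 1024
P = 10/1024 = 5/512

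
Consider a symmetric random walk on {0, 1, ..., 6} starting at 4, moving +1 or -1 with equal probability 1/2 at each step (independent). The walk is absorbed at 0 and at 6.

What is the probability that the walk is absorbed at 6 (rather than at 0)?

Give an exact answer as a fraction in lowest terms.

Answer: 2/3

Derivation:
Symmetric walk (p = 1/2): the harmonic-function argument gives P(hit 6 before 0 | start at 4) = a/N.
P = 4/6 = 2/3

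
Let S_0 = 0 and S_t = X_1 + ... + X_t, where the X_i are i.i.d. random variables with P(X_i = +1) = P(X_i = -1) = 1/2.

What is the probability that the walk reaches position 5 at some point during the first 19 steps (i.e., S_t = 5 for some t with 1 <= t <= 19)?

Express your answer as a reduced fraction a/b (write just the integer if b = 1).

Count via complement. Let g(t,s) = #length-t paths at position s with S_1..S_t all ≠ 5.
g(t,s) = g(t-1,s-1) + g(t-1,s+1) for s ≠ 5; g(t,5) = 0.
t=0: g(0,0)=1
t=1: g(1,-1)=1 g(1,1)=1
t=2: g(2,-2)=1 g(2,0)=2 g(2,2)=1
t=3: g(3,-3)=1 g(3,-1)=3 g(3,1)=3 g(3,3)=1
t=4: g(4,-4)=1 g(4,-2)=4 g(4,0)=6 g(4,2)=4 g(4,4)=1
t=5: g(5,-5)=1 g(5,-3)=5 g(5,-1)=10 g(5,1)=10 g(5,3)=5
t=6: g(6,-6)=1 g(6,-4)=6 g(6,-2)=15 g(6,0)=20 g(6,2)=15 g(6,4)=5
t=7: g(7,-7)=1 g(7,-5)=7 g(7,-3)=21 g(7,-1)=35 g(7,1)=35 g(7,3)=20
t=8: g(8,-8)=1 g(8,-6)=8 g(8,-4)=28 g(8,-2)=56 g(8,0)=70 g(8,2)=55 g(8,4)=20
t=9: g(9,-9)=1 g(9,-7)=9 g(9,-5)=36 g(9,-3)=84 g(9,-1)=126 g(9,1)=125 g(9,3)=75
t=10: g(10,-10)=1 g(10,-8)=10 g(10,-6)=45 g(10,-4)=120 g(10,-2)=210 g(10,0)=251 g(10,2)=200 g(10,4)=75
t=11: g(11,-11)=1 g(11,-9)=11 g(11,-7)=55 g(11,-5)=165 g(11,-3)=330 g(11,-1)=461 g(11,1)=451 g(11,3)=275
t=12: g(12,-12)=1 g(12,-10)=12 g(12,-8)=66 g(12,-6)=220 g(12,-4)=495 g(12,-2)=791 g(12,0)=912 g(12,2)=726 g(12,4)=275
t=13: g(13,-13)=1 g(13,-11)=13 g(13,-9)=78 g(13,-7)=286 g(13,-5)=715 g(13,-3)=1286 g(13,-1)=1703 g(13,1)=1638 g(13,3)=1001
t=14: g(14,-14)=1 g(14,-12)=14 g(14,-10)=91 g(14,-8)=364 g(14,-6)=1001 g(14,-4)=2001 g(14,-2)=2989 g(14,0)=3341 g(14,2)=2639 g(14,4)=1001
t=15: g(15,-15)=1 g(15,-13)=15 g(15,-11)=105 g(15,-9)=455 g(15,-7)=1365 g(15,-5)=3002 g(15,-3)=4990 g(15,-1)=6330 g(15,1)=5980 g(15,3)=3640
t=16: g(16,-16)=1 g(16,-14)=16 g(16,-12)=120 g(16,-10)=560 g(16,-8)=1820 g(16,-6)=4367 g(16,-4)=7992 g(16,-2)=11320 g(16,0)=12310 g(16,2)=9620 g(16,4)=3640
t=17: g(17,-17)=1 g(17,-15)=17 g(17,-13)=136 g(17,-11)=680 g(17,-9)=2380 g(17,-7)=6187 g(17,-5)=12359 g(17,-3)=19312 g(17,-1)=23630 g(17,1)=21930 g(17,3)=13260
t=18: g(18,-18)=1 g(18,-16)=18 g(18,-14)=153 g(18,-12)=816 g(18,-10)=3060 g(18,-8)=8567 g(18,-6)=18546 g(18,-4)=31671 g(18,-2)=42942 g(18,0)=45560 g(18,2)=35190 g(18,4)=13260
t=19: g(19,-19)=1 g(19,-17)=19 g(19,-15)=171 g(19,-13)=969 g(19,-11)=3876 g(19,-9)=11627 g(19,-7)=27113 g(19,-5)=50217 g(19,-3)=74613 g(19,-1)=88502 g(19,1)=80750 g(19,3)=48450
Paths never hitting 5: Σ_s g(19,s) = 386308
Paths hitting 5: 2^19 - 386308 = 137980
P = 137980/524288 = 34495/131072

Answer: 34495/131072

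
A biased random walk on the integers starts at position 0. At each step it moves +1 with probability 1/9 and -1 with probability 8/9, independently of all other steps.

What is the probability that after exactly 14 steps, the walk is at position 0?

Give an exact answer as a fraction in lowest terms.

To be at 0 after 14 steps: need exactly 7 steps of +1 and 7 of -1.
Number of such sequences: C(14,7) = 3432
Each has probability (1/9)^7 · (8/9)^7 = 2097152/22876792454961
P = 3432 · 2097152/22876792454961 = 2399141888/7625597484987

Answer: 2399141888/7625597484987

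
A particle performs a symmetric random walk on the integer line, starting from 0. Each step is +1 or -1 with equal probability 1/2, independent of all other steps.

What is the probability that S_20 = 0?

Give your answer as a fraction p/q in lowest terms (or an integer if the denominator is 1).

Answer: 46189/262144

Derivation:
To return to 0 after 20 steps: need exactly 10 steps of +1 and 10 of -1.
Favorable paths: C(20,10) = 184756
Total paths: 2^20 = 1048576
P = 184756/1048576 = 46189/262144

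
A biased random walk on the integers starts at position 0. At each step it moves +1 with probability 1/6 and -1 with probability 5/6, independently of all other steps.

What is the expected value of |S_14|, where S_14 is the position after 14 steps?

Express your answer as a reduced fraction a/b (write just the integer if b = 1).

S_14 takes values m ≡ 0 (mod 2) with |m| ≤ 14; P(S_14=m) = C(14,(14+m)/2) · (1/6)^((14+m)/2) · (5/6)^((14-m)/2).
Distribution: P(S=-14)=6103515625/78364164096, P(S=-12)=8544921875/39182082048, P(S=-10)=22216796875/78364164096, P(S=-8)=4443359375/19591041024, P(S=-6)=9775390625/78364164096, P(S=-4)=1955078125/39182082048, P(S=-2)=391015625/26121388032, P(S=0)=11171875/3265173504, P(S=2)=15640625/26121388032, P(S=4)=3128125/39182082048, P(S=6)=625625/78364164096, P(S=8)=11375/19591041024, P(S=10)=2275/78364164096, P(S=12)=35/39182082048, P(S=14)=1/78364164096
E[|S_14|] = Σ_m |m|·P(S_14=m) = 15242601773/1632586752

Answer: 15242601773/1632586752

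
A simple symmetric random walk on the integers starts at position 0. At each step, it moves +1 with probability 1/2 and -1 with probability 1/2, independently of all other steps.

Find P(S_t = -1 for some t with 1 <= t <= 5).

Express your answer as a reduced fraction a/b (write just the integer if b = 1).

Count via complement. Let g(t,s) = #length-t paths at position s with S_1..S_t all ≠ -1.
g(t,s) = g(t-1,s-1) + g(t-1,s+1) for s ≠ -1; g(t,-1) = 0.
t=0: g(0,0)=1
t=1: g(1,1)=1
t=2: g(2,0)=1 g(2,2)=1
t=3: g(3,1)=2 g(3,3)=1
t=4: g(4,0)=2 g(4,2)=3 g(4,4)=1
t=5: g(5,1)=5 g(5,3)=4 g(5,5)=1
Paths never hitting -1: Σ_s g(5,s) = 10
Paths hitting -1: 2^5 - 10 = 22
P = 22/32 = 11/16

Answer: 11/16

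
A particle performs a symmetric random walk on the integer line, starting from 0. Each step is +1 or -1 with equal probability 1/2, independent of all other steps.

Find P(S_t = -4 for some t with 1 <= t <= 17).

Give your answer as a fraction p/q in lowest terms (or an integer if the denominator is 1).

Count via complement. Let g(t,s) = #length-t paths at position s with S_1..S_t all ≠ -4.
g(t,s) = g(t-1,s-1) + g(t-1,s+1) for s ≠ -4; g(t,-4) = 0.
t=0: g(0,0)=1
t=1: g(1,-1)=1 g(1,1)=1
t=2: g(2,-2)=1 g(2,0)=2 g(2,2)=1
t=3: g(3,-3)=1 g(3,-1)=3 g(3,1)=3 g(3,3)=1
t=4: g(4,-2)=4 g(4,0)=6 g(4,2)=4 g(4,4)=1
t=5: g(5,-3)=4 g(5,-1)=10 g(5,1)=10 g(5,3)=5 g(5,5)=1
t=6: g(6,-2)=14 g(6,0)=20 g(6,2)=15 g(6,4)=6 g(6,6)=1
t=7: g(7,-3)=14 g(7,-1)=34 g(7,1)=35 g(7,3)=21 g(7,5)=7 g(7,7)=1
t=8: g(8,-2)=48 g(8,0)=69 g(8,2)=56 g(8,4)=28 g(8,6)=8 g(8,8)=1
t=9: g(9,-3)=48 g(9,-1)=117 g(9,1)=125 g(9,3)=84 g(9,5)=36 g(9,7)=9 g(9,9)=1
t=10: g(10,-2)=165 g(10,0)=242 g(10,2)=209 g(10,4)=120 g(10,6)=45 g(10,8)=10 g(10,10)=1
t=11: g(11,-3)=165 g(11,-1)=407 g(11,1)=451 g(11,3)=329 g(11,5)=165 g(11,7)=55 g(11,9)=11 g(11,11)=1
t=12: g(12,-2)=572 g(12,0)=858 g(12,2)=780 g(12,4)=494 g(12,6)=220 g(12,8)=66 g(12,10)=12 g(12,12)=1
t=13: g(13,-3)=572 g(13,-1)=1430 g(13,1)=1638 g(13,3)=1274 g(13,5)=714 g(13,7)=286 g(13,9)=78 g(13,11)=13 g(13,13)=1
t=14: g(14,-2)=2002 g(14,0)=3068 g(14,2)=2912 g(14,4)=1988 g(14,6)=1000 g(14,8)=364 g(14,10)=91 g(14,12)=14 g(14,14)=1
t=15: g(15,-3)=2002 g(15,-1)=5070 g(15,1)=5980 g(15,3)=4900 g(15,5)=2988 g(15,7)=1364 g(15,9)=455 g(15,11)=105 g(15,13)=15 g(15,15)=1
t=16: g(16,-2)=7072 g(16,0)=11050 g(16,2)=10880 g(16,4)=7888 g(16,6)=4352 g(16,8)=1819 g(16,10)=560 g(16,12)=120 g(16,14)=16 g(16,16)=1
t=17: g(17,-3)=7072 g(17,-1)=18122 g(17,1)=21930 g(17,3)=18768 g(17,5)=12240 g(17,7)=6171 g(17,9)=2379 g(17,11)=680 g(17,13)=136 g(17,15)=17 g(17,17)=1
Paths never hitting -4: Σ_s g(17,s) = 87516
Paths hitting -4: 2^17 - 87516 = 43556
P = 43556/131072 = 10889/32768

Answer: 10889/32768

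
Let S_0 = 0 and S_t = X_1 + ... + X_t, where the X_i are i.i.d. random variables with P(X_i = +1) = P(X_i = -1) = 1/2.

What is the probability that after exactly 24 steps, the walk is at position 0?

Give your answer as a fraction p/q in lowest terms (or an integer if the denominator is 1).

To return to 0 after 24 steps: need exactly 12 steps of +1 and 12 of -1.
Favorable paths: C(24,12) = 2704156
Total paths: 2^24 = 16777216
P = 2704156/16777216 = 676039/4194304

Answer: 676039/4194304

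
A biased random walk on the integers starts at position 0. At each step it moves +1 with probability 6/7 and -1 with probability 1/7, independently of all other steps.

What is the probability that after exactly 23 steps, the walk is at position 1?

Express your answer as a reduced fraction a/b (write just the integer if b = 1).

Answer: 420454215327744/3909821048582988049

Derivation:
To reach position 1 after 23 steps: need 12 steps of +1 and 11 steps of -1.
Number of such sequences: C(23,12) = 1352078
Each has probability (6/7)^12 · (1/7)^11 = 2176782336/27368747340080916343
P = 1352078 · 2176782336/27368747340080916343 = 420454215327744/3909821048582988049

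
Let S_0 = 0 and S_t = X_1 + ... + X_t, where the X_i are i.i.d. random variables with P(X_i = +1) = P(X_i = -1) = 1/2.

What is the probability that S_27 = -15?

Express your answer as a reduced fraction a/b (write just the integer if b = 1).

To reach position -15 after 27 steps: need 6 steps of +1 and 21 of -1.
Favorable paths: C(27,6) = 296010
Total paths: 2^27 = 134217728
P = 296010/134217728 = 148005/67108864

Answer: 148005/67108864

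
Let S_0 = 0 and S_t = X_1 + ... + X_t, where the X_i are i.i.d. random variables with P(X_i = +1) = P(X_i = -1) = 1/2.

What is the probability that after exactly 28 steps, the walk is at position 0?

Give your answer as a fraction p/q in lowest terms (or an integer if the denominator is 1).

To return to 0 after 28 steps: need exactly 14 steps of +1 and 14 of -1.
Favorable paths: C(28,14) = 40116600
Total paths: 2^28 = 268435456
P = 40116600/268435456 = 5014575/33554432

Answer: 5014575/33554432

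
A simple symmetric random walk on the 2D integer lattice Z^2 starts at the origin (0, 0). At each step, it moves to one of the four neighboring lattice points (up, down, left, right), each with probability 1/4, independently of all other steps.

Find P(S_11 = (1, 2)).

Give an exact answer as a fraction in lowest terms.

Answer: 38115/1048576

Derivation:
Let h be the number of horizontal steps (so 11-h are vertical). To end at (1,2) need (h+1)/2 right-steps and ((11-h)+2)/2 up-steps.
Sum over h with 1 ≤ h ≤ 9, h ≡ 1 (mod 2), 11-h ≡ 0 (mod 2):
h=1: C(11,1)·C(1,1)·C(10,6) = 11·1·210 = 2310
h=3: C(11,3)·C(3,2)·C(8,5) = 165·3·56 = 27720
h=5: C(11,5)·C(5,3)·C(6,4) = 462·10·15 = 69300
h=7: C(11,7)·C(7,4)·C(4,3) = 330·35·4 = 46200
h=9: C(11,9)·C(9,5)·C(2,2) = 55·126·1 = 6930
Total favorable: 152460
Total paths: 4^11 = 4194304
P = 152460/4194304 = 38115/1048576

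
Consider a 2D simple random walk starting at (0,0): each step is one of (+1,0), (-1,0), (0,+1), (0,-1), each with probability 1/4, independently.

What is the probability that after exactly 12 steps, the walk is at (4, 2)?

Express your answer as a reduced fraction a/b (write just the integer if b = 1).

Let h be the number of horizontal steps (so 12-h are vertical). To end at (4,2) need (h+4)/2 right-steps and ((12-h)+2)/2 up-steps.
Sum over h with 4 ≤ h ≤ 10, h ≡ 0 (mod 2), 12-h ≡ 0 (mod 2):
h=4: C(12,4)·C(4,4)·C(8,5) = 495·1·56 = 27720
h=6: C(12,6)·C(6,5)·C(6,4) = 924·6·15 = 83160
h=8: C(12,8)·C(8,6)·C(4,3) = 495·28·4 = 55440
h=10: C(12,10)·C(10,7)·C(2,2) = 66·120·1 = 7920
Total favorable: 174240
Total paths: 4^12 = 16777216
P = 174240/16777216 = 5445/524288

Answer: 5445/524288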